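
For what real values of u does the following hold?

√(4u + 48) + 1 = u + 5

u = 4

Isolate the radical: √(4u + 48) = u + 4.
Square both sides: 4u + 48 = (u + 4)².
Expand and rearrange: u² + 4u - 32 = 0.
Solving gives u = 4 or u = -8.
Check each candidate in the original equation:
  u = 4: √(64) = 8, while u + 4 = 8 — valid.
  u = -8: √(16) = 4, while u + 4 = -4 — extraneous.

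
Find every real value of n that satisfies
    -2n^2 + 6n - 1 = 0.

Discriminant: (6)^2 - 4*(-2)*(-1) = 28.
Quadratic formula: n = (-6 +/- sqrt(28)) / (-4).
So n = 3/2 - sqrt(7)/2 ~= 0.1771 or n = sqrt(7)/2 + 3/2 ~= 2.8229.

n = 0.1771 or n = 2.8229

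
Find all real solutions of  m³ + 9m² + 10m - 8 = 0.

Possible rational roots are divisors of -8. Testing m = -2 gives 0, so (m + 2) is a factor.
Divide: m³ + 9m² + 10m - 8 = (m + 2)(m² + 7m - 4).
Apply the quadratic formula to m² + 7m - 4 = 0: m = (-7 ± √65)/2, i.e. m ≈ 0.5311 or m ≈ -7.5311.

m = -7.5311 or m = -2 or m = 0.5311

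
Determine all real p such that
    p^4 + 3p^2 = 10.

p = -1.4142 or p = 1.4142

Let u = p^2. The equation becomes u^2 + 3u - 10 = 0.
Factor: (u + 5)(u - 2) = 0, so u = -5 or u = 2.
p^2 = -5 < 0 has no real solution.
p^2 = 2 gives p = +/-sqrt(2) ~= +/-1.4142.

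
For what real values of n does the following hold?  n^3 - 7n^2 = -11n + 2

Rearrange: n^3 - 7n^2 + 11n - 2 = 0.
Possible rational roots are divisors of -2. Testing n = 2 gives 0, so (n - 2) is a factor.
Divide: n^3 - 7n^2 + 11n - 2 = (n - 2)(n^2 - 5n + 1).
Apply the quadratic formula to n^2 - 5n + 1 = 0: n = (5 +/- sqrt(21))/2, i.e. n ~= 4.7913 or n ~= 0.2087.

n = 0.2087 or n = 2 or n = 4.7913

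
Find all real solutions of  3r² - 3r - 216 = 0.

r = -8 or r = 9

Factor: 3(r - 9)(r + 8) = 0.
So r = 9 or r = -8.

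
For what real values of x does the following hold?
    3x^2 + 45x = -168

x = -8 or x = -7

Bring every term to one side: 3x^2 + 45x + 168 = 0.
Factor: 3(x + 7)(x + 8) = 0.
So x = -7 or x = -8.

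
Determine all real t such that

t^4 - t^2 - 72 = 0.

Let u = t^2. The equation becomes u^2 - u - 72 = 0.
Factor: (u + 8)(u - 9) = 0, so u = -8 or u = 9.
t^2 = -8 < 0 has no real solution.
t^2 = 9 gives t = +/-3.

t = -3 or t = 3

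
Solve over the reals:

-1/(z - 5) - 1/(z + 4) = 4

Multiply both sides by (z - 5)(z + 4):
-(z + 4) - (z - 5) = 4(z - 5)(z + 4).
Expand and collect terms: 4z² - 2z - 81 = 0.
By the quadratic formula, z = (2 ± √1300) / 8, so z ≈ 4.7569 or z ≈ -4.2569.
Neither value makes a denominator zero (z ≠ 5, z ≠ -4), so both are valid.

z = -4.2569 or z = 4.7569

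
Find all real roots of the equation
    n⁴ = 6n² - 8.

Let u = n². The equation becomes u² - 6u + 8 = 0.
Factor: (u - 4)(u - 2) = 0, so u = 4 or u = 2.
n² = 4 gives n = ±2.
n² = 2 gives n = ±√(2) ≈ ±1.4142.

n = -2 or n = -1.4142 or n = 1.4142 or n = 2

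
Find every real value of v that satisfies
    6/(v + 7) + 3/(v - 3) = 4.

Multiply both sides by (v + 7)(v - 3):
6(v - 3) + 3(v + 7) = 4(v + 7)(v - 3).
Expand and collect terms: 4v^2 + 7v - 87 = 0.
By the quadratic formula, v = (-7 +/- sqrt(1441)) / 8, so v ~= 3.8701 or v ~= -5.6201.
Neither value makes a denominator zero (v != -7, v != 3), so both are valid.

v = -5.6201 or v = 3.8701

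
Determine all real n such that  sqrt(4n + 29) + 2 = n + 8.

Isolate the radical: sqrt(4n + 29) = n + 6.
Square both sides: 4n + 29 = (n + 6)^2.
Expand and rearrange: n^2 + 8n + 7 = 0.
Solving gives n = -1 or n = -7.
Check each candidate in the original equation:
  n = -1: sqrt(25) = 5, while n + 6 = 5 — valid.
  n = -7: sqrt(1) = 1, while n + 6 = -1 — extraneous.

n = -1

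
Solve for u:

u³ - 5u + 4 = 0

u = -2.5616 or u = 1 or u = 1.5616

Possible rational roots are divisors of 4. Testing u = 1 gives 0, so (u - 1) is a factor.
Divide: u³ - 5u + 4 = (u - 1)(u² + u - 4).
Apply the quadratic formula to u² + u - 4 = 0: u = (-1 ± √17)/2, i.e. u ≈ 1.5616 or u ≈ -2.5616.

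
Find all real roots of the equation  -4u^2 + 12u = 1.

u = 0.0858 or u = 2.9142

Rearrange to standard form: -4u^2 + 12u - 1 = 0.
Discriminant: (12)^2 - 4*(-4)*(-1) = 128.
Quadratic formula: u = (-12 +/- sqrt(128)) / (-8).
So u = 3/2 - sqrt(2) ~= 0.0858 or u = sqrt(2) + 3/2 ~= 2.9142.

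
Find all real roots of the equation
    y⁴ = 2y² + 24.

Let u = y². The equation becomes u² - 2u - 24 = 0.
Factor: (u + 4)(u - 6) = 0, so u = -4 or u = 6.
y² = -4 < 0 has no real solution.
y² = 6 gives y = ±√(6) ≈ ±2.4495.

y = -2.4495 or y = 2.4495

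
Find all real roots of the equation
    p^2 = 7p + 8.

Bring every term to one side: p^2 - 7p - 8 = 0.
Factor: (p + 1)(p - 8) = 0.
So p = -1 or p = 8.

p = -1 or p = 8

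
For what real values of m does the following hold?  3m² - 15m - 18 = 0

m = -1 or m = 6

Factor: 3(m - 6)(m + 1) = 0.
So m = 6 or m = -1.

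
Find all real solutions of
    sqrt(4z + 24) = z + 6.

Square both sides: 4z + 24 = (z + 6)^2.
Expand and rearrange: z^2 + 8z + 12 = 0.
Solving gives z = -2 or z = -6.
Check each candidate in the original equation:
  z = -2: sqrt(16) = 4, while z + 6 = 4 — valid.
  z = -6: sqrt(0) = 0, while z + 6 = 0 — valid.

z = -6 or z = -2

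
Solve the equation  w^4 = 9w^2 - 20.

Let u = w^2. The equation becomes u^2 - 9u + 20 = 0.
Factor: (u - 5)(u - 4) = 0, so u = 5 or u = 4.
w^2 = 5 gives w = +/-sqrt(5) ~= +/-2.2361.
w^2 = 4 gives w = +/-2.

w = -2.2361 or w = -2 or w = 2 or w = 2.2361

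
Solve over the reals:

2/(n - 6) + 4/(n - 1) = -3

n = -0.4861 or n = 5.4861

Multiply both sides by (n - 6)(n - 1):
2(n - 1) + 4(n - 6) = -3(n - 6)(n - 1).
Expand and collect terms: -3n² + 15n + 8 = 0.
By the quadratic formula, n = (-15 ± √321) / -6, so n ≈ -0.4861 or n ≈ 5.4861.
Neither value makes a denominator zero (n ≠ 6, n ≠ 1), so both are valid.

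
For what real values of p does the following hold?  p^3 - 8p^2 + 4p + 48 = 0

p = -2 or p = 4 or p = 6

Possible rational roots are divisors of 48. Testing p = 4 gives 0, so (p - 4) is a factor.
Divide: p^3 - 8p^2 + 4p + 48 = (p - 4)(p^2 - 4p - 12).
Factor the quadratic: p = 6 or p = -2.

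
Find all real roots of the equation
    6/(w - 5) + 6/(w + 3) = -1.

Multiply both sides by (w - 5)(w + 3):
6(w + 3) + 6(w - 5) = -(w - 5)(w + 3).
Expand and collect terms: -w² - 10w + 27 = 0.
By the quadratic formula, w = (10 ± √208) / -2, so w ≈ -12.2111 or w ≈ 2.2111.
Neither value makes a denominator zero (w ≠ 5, w ≠ -3), so both are valid.

w = -12.2111 or w = 2.2111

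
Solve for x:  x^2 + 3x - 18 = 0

Factor: (x + 6)(x - 3) = 0.
So x = -6 or x = 3.

x = -6 or x = 3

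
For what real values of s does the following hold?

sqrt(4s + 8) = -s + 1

Square both sides: 4s + 8 = (-s + 1)^2.
Expand and rearrange: s^2 - 6s - 7 = 0.
Solving gives s = 7 or s = -1.
Check each candidate in the original equation:
  s = 7: sqrt(36) = 6, while -s + 1 = -6 — extraneous.
  s = -1: sqrt(4) = 2, while -s + 1 = 2 — valid.

s = -1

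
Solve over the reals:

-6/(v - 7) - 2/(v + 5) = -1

Multiply both sides by (v - 7)(v + 5):
-6(v + 5) - 2(v - 7) = -(v - 7)(v + 5).
Expand and collect terms: -v² + 10v + 51 = 0.
By the quadratic formula, v = (-10 ± √304) / -2, so v ≈ -3.7178 or v ≈ 13.7178.
Neither value makes a denominator zero (v ≠ 7, v ≠ -5), so both are valid.

v = -3.7178 or v = 13.7178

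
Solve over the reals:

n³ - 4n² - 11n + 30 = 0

Possible rational roots are divisors of 30. Testing n = 5 gives 0, so (n - 5) is a factor.
Divide: n³ - 4n² - 11n + 30 = (n - 5)(n² + n - 6).
Factor the quadratic: n = 2 or n = -3.

n = -3 or n = 2 or n = 5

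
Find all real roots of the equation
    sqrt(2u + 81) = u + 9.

Square both sides: 2u + 81 = (u + 9)^2.
Expand and rearrange: u^2 + 16u = 0.
Solving gives u = 0 or u = -16.
Check each candidate in the original equation:
  u = 0: sqrt(81) = 9, while u + 9 = 9 — valid.
  u = -16: sqrt(49) = 7, while u + 9 = -7 — extraneous.

u = 0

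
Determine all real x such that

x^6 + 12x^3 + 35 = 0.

x = -1.9129 or x = -1.71

Let u = x^3. The equation becomes u^2 + 12u + 35 = 0.
Factor: (u + 7)(u + 5) = 0, so u = -7 or u = -5.
x^3 = -7 gives x = -(7)^(1/3) ~= -1.9129.
x^3 = -5 gives x = -(5)^(1/3) ~= -1.71.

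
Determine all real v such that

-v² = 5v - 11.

Rearrange to standard form: -v² - 5v + 11 = 0.
Discriminant: (-5)² − 4·(-1)·11 = 69.
Quadratic formula: v = (5 ± √69) / (-2).
So v = -√(69)/2 - 5/2 ≈ -6.6533 or v = -5/2 + √(69)/2 ≈ 1.6533.

v = -6.6533 or v = 1.6533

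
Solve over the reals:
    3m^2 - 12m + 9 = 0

Factor: 3(m - 3)(m - 1) = 0.
So m = 3 or m = 1.

m = 1 or m = 3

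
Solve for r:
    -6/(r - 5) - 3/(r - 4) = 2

Multiply both sides by (r - 5)(r - 4):
-6(r - 4) - 3(r - 5) = 2(r - 5)(r - 4).
Expand and collect terms: 2r² - 9r + 1 = 0.
By the quadratic formula, r = (9 ± √73) / 4, so r ≈ 4.386 or r ≈ 0.114.
Neither value makes a denominator zero (r ≠ 5, r ≠ 4), so both are valid.

r = 0.114 or r = 4.386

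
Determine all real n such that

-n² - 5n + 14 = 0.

Factor: -1(n - 2)(n + 7) = 0.
So n = 2 or n = -7.

n = -7 or n = 2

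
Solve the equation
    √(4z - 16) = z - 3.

z = 5

Square both sides: 4z - 16 = (z - 3)².
Expand and rearrange: z² - 10z + 25 = 0.
This gives the repeated root z = 5.
Check in the original equation:
  z = 5: √(4) = 2, while z - 3 = 2 — valid.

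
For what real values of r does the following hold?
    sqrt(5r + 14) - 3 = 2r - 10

r = 7

Isolate the radical: sqrt(5r + 14) = 2r - 7.
Square both sides: 5r + 14 = (2r - 7)^2.
Expand and rearrange: 4r^2 - 33r + 35 = 0.
Solving gives r = 7 or r = 1.25.
Check each candidate in the original equation:
  r = 7: sqrt(49) = 7, while 2r - 7 = 7 — valid.
  r = 1.25: sqrt(20.25) = 4.5, while 2r - 7 = -4.5 — extraneous.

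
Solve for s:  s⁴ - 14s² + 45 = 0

s = -3 or s = -2.2361 or s = 2.2361 or s = 3

Let u = s². The equation becomes u² - 14u + 45 = 0.
Factor: (u - 9)(u - 5) = 0, so u = 9 or u = 5.
s² = 9 gives s = ±3.
s² = 5 gives s = ±√(5) ≈ ±2.2361.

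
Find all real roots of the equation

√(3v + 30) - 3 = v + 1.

Isolate the radical: √(3v + 30) = v + 4.
Square both sides: 3v + 30 = (v + 4)².
Expand and rearrange: v² + 5v - 14 = 0.
Solving gives v = 2 or v = -7.
Check each candidate in the original equation:
  v = 2: √(36) = 6, while v + 4 = 6 — valid.
  v = -7: √(9) = 3, while v + 4 = -3 — extraneous.

v = 2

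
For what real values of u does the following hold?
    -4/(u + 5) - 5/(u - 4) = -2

u = -3.5 or u = 7

Multiply both sides by (u + 5)(u - 4):
-4(u - 4) - 5(u + 5) = -2(u + 5)(u - 4).
Expand and collect terms: -2u² + 7u + 49 = 0.
Factor or apply the quadratic formula: u = -3.5 or u = 7.
Neither value makes a denominator zero (u ≠ -5, u ≠ 4), so both are valid.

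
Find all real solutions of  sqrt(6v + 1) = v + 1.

v = 0 or v = 4

Square both sides: 6v + 1 = (v + 1)^2.
Expand and rearrange: v^2 - 4v = 0.
Solving gives v = 4 or v = 0.
Check each candidate in the original equation:
  v = 4: sqrt(25) = 5, while v + 1 = 5 — valid.
  v = 0: sqrt(1) = 1, while v + 1 = 1 — valid.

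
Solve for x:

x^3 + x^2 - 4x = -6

x = -3

Rearrange: x^3 + x^2 - 4x + 6 = 0.
Possible rational roots are divisors of 6. Testing x = -3 gives 0, so (x + 3) is a factor.
Divide: x^3 + x^2 - 4x + 6 = (x + 3)(x^2 - 2x + 2).
The quadratic x^2 - 2x + 2 has discriminant -4 < 0, so no further real roots.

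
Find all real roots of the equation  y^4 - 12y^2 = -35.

y = -2.6458 or y = -2.2361 or y = 2.2361 or y = 2.6458

Let u = y^2. The equation becomes u^2 - 12u + 35 = 0.
Factor: (u - 5)(u - 7) = 0, so u = 5 or u = 7.
y^2 = 5 gives y = +/-sqrt(5) ~= +/-2.2361.
y^2 = 7 gives y = +/-sqrt(7) ~= +/-2.6458.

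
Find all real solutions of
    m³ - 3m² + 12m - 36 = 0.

m = 3

Possible rational roots are divisors of -36. Testing m = 3 gives 0, so (m - 3) is a factor.
Divide: m³ - 3m² + 12m - 36 = (m - 3)(m² + 12).
The quadratic m² + 12 has discriminant -48 < 0, so no further real roots.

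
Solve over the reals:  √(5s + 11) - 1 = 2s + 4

s = -2 or s = -1.75

Isolate the radical: √(5s + 11) = 2s + 5.
Square both sides: 5s + 11 = (2s + 5)².
Expand and rearrange: 4s² + 15s + 14 = 0.
Solving gives s = -1.75 or s = -2.
Check each candidate in the original equation:
  s = -1.75: √(2.25) = 1.5, while 2s + 5 = 1.5 — valid.
  s = -2: √(1) = 1, while 2s + 5 = 1 — valid.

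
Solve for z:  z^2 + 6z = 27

Bring every term to one side: z^2 + 6z - 27 = 0.
Factor: (z + 9)(z - 3) = 0.
So z = -9 or z = 3.

z = -9 or z = 3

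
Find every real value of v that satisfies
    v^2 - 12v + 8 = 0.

v = 0.7085 or v = 11.2915

Discriminant: (-12)^2 - 4*1*8 = 112.
Quadratic formula: v = (12 +/- sqrt(112)) / 2.
So v = 2*sqrt(7) + 6 ~= 11.2915 or v = 6 - 2*sqrt(7) ~= 0.7085.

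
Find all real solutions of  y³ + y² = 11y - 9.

y = -4.1623 or y = 1 or y = 2.1623

Rearrange: y³ + y² - 11y + 9 = 0.
Possible rational roots are divisors of 9. Testing y = 1 gives 0, so (y - 1) is a factor.
Divide: y³ + y² - 11y + 9 = (y - 1)(y² + 2y - 9).
Apply the quadratic formula to y² + 2y - 9 = 0: y = (-2 ± √40)/2, i.e. y ≈ 2.1623 or y ≈ -4.1623.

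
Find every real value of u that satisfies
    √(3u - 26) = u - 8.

Square both sides: 3u - 26 = (u - 8)².
Expand and rearrange: u² - 19u + 90 = 0.
Solving gives u = 10 or u = 9.
Check each candidate in the original equation:
  u = 10: √(4) = 2, while u - 8 = 2 — valid.
  u = 9: √(1) = 1, while u - 8 = 1 — valid.

u = 9 or u = 10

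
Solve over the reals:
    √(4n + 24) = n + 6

Square both sides: 4n + 24 = (n + 6)².
Expand and rearrange: n² + 8n + 12 = 0.
Solving gives n = -2 or n = -6.
Check each candidate in the original equation:
  n = -2: √(16) = 4, while n + 6 = 4 — valid.
  n = -6: √(0) = 0, while n + 6 = 0 — valid.

n = -6 or n = -2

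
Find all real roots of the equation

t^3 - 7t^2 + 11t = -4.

Rearrange: t^3 - 7t^2 + 11t + 4 = 0.
Possible rational roots are divisors of 4. Testing t = 4 gives 0, so (t - 4) is a factor.
Divide: t^3 - 7t^2 + 11t + 4 = (t - 4)(t^2 - 3t - 1).
Apply the quadratic formula to t^2 - 3t - 1 = 0: t = (3 +/- sqrt(13))/2, i.e. t ~= 3.3028 or t ~= -0.3028.

t = -0.3028 or t = 3.3028 or t = 4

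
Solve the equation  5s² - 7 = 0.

Discriminant: (0)² − 4·5·(-7) = 140.
Quadratic formula: s = (0 ± √140) / 10.
So s = √(35)/5 ≈ 1.1832 or s = -√(35)/5 ≈ -1.1832.

s = -1.1832 or s = 1.1832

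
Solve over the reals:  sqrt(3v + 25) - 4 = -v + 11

v = 8

Isolate the radical: sqrt(3v + 25) = -v + 15.
Square both sides: 3v + 25 = (-v + 15)^2.
Expand and rearrange: v^2 - 33v + 200 = 0.
Solving gives v = 25 or v = 8.
Check each candidate in the original equation:
  v = 25: sqrt(100) = 10, while -v + 15 = -10 — extraneous.
  v = 8: sqrt(49) = 7, while -v + 15 = 7 — valid.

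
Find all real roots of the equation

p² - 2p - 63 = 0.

Factor: (p - 9)(p + 7) = 0.
So p = 9 or p = -7.

p = -7 or p = 9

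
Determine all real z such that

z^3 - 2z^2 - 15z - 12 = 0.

z = -2.2749 or z = -1 or z = 5.2749

Possible rational roots are divisors of -12. Testing z = -1 gives 0, so (z + 1) is a factor.
Divide: z^3 - 2z^2 - 15z - 12 = (z + 1)(z^2 - 3z - 12).
Apply the quadratic formula to z^2 - 3z - 12 = 0: z = (3 +/- sqrt(57))/2, i.e. z ~= 5.2749 or z ~= -2.2749.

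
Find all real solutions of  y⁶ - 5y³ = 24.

Let u = y³. The equation becomes u² - 5u - 24 = 0.
Factor: (u + 3)(u - 8) = 0, so u = -3 or u = 8.
y³ = -3 gives y = -∛(3) ≈ -1.4422.
y³ = 8 gives y = 2.

y = -1.4422 or y = 2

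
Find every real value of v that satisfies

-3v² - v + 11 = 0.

Discriminant: (-1)² − 4·(-3)·11 = 133.
Quadratic formula: v = (1 ± √133) / (-6).
So v = -√(133)/6 - 1/6 ≈ -2.0888 or v = -1/6 + √(133)/6 ≈ 1.7554.

v = -2.0888 or v = 1.7554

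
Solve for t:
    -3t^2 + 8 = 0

Discriminant: (0)^2 - 4*(-3)*8 = 96.
Quadratic formula: t = (0 +/- sqrt(96)) / (-6).
So t = -2*sqrt(6)/3 ~= -1.633 or t = 2*sqrt(6)/3 ~= 1.633.

t = -1.633 or t = 1.633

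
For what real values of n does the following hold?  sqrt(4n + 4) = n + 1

n = -1 or n = 3

Square both sides: 4n + 4 = (n + 1)^2.
Expand and rearrange: n^2 - 2n - 3 = 0.
Solving gives n = 3 or n = -1.
Check each candidate in the original equation:
  n = 3: sqrt(16) = 4, while n + 1 = 4 — valid.
  n = -1: sqrt(0) = 0, while n + 1 = 0 — valid.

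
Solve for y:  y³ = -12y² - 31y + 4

Rearrange: y³ + 12y² + 31y - 4 = 0.
Possible rational roots are divisors of -4. Testing y = -4 gives 0, so (y + 4) is a factor.
Divide: y³ + 12y² + 31y - 4 = (y + 4)(y² + 8y - 1).
Apply the quadratic formula to y² + 8y - 1 = 0: y = (-8 ± √68)/2, i.e. y ≈ 0.1231 or y ≈ -8.1231.

y = -8.1231 or y = -4 or y = 0.1231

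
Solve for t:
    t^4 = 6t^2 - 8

t = -2 or t = -1.4142 or t = 1.4142 or t = 2

Let u = t^2. The equation becomes u^2 - 6u + 8 = 0.
Factor: (u - 4)(u - 2) = 0, so u = 4 or u = 2.
t^2 = 4 gives t = +/-2.
t^2 = 2 gives t = +/-sqrt(2) ~= +/-1.4142.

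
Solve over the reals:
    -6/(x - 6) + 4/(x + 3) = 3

x = -1.1487 or x = 3.4821

Multiply both sides by (x - 6)(x + 3):
-6(x + 3) + 4(x - 6) = 3(x - 6)(x + 3).
Expand and collect terms: 3x² - 7x - 12 = 0.
By the quadratic formula, x = (7 ± √193) / 6, so x ≈ 3.4821 or x ≈ -1.1487.
Neither value makes a denominator zero (x ≠ 6, x ≠ -3), so both are valid.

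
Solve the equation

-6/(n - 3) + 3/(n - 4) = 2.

n = 1 or n = 4.5

Multiply both sides by (n - 3)(n - 4):
-6(n - 4) + 3(n - 3) = 2(n - 3)(n - 4).
Expand and collect terms: 2n^2 - 11n + 9 = 0.
Factor or apply the quadratic formula: n = 4.5 or n = 1.
Neither value makes a denominator zero (n != 3, n != 4), so both are valid.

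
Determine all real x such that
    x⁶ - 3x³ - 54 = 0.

x = -1.8171 or x = 2.0801

Let u = x³. The equation becomes u² - 3u - 54 = 0.
Factor: (u - 9)(u + 6) = 0, so u = 9 or u = -6.
x³ = 9 gives x = ∛(9) ≈ 2.0801.
x³ = -6 gives x = -∛(6) ≈ -1.8171.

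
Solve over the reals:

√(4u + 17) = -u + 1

u = -2

Square both sides: 4u + 17 = (-u + 1)².
Expand and rearrange: u² - 6u - 16 = 0.
Solving gives u = 8 or u = -2.
Check each candidate in the original equation:
  u = 8: √(49) = 7, while -u + 1 = -7 — extraneous.
  u = -2: √(9) = 3, while -u + 1 = 3 — valid.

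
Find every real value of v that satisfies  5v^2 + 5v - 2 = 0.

v = -1.3062 or v = 0.3062

Discriminant: (5)^2 - 4*5*(-2) = 65.
Quadratic formula: v = (-5 +/- sqrt(65)) / 10.
So v = -1/2 + sqrt(65)/10 ~= 0.3062 or v = -sqrt(65)/10 - 1/2 ~= -1.3062.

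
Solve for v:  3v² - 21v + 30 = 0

Factor: 3(v - 2)(v - 5) = 0.
So v = 2 or v = 5.

v = 2 or v = 5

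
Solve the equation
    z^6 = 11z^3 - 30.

Let u = z^3. The equation becomes u^2 - 11u + 30 = 0.
Factor: (u - 6)(u - 5) = 0, so u = 6 or u = 5.
z^3 = 6 gives z = (6)^(1/3) ~= 1.8171.
z^3 = 5 gives z = (5)^(1/3) ~= 1.71.

z = 1.71 or z = 1.8171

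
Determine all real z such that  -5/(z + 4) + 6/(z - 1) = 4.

Multiply both sides by (z + 4)(z - 1):
-5(z - 1) + 6(z + 4) = 4(z + 4)(z - 1).
Expand and collect terms: 4z² + 11z - 45 = 0.
Factor or apply the quadratic formula: z = 2.25 or z = -5.
Neither value makes a denominator zero (z ≠ -4, z ≠ 1), so both are valid.

z = -5 or z = 2.25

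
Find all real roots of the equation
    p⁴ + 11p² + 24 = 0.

Let u = p². The equation becomes u² + 11u + 24 = 0.
Factor: (u + 3)(u + 8) = 0, so u = -3 or u = -8.
p² = -3 < 0 has no real solution.
p² = -8 < 0 has no real solution.

No real solutions.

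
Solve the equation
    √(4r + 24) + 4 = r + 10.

r = -6 or r = -2

Isolate the radical: √(4r + 24) = r + 6.
Square both sides: 4r + 24 = (r + 6)².
Expand and rearrange: r² + 8r + 12 = 0.
Solving gives r = -2 or r = -6.
Check each candidate in the original equation:
  r = -2: √(16) = 4, while r + 6 = 4 — valid.
  r = -6: √(0) = 0, while r + 6 = 0 — valid.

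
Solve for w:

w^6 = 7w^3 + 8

w = -1 or w = 2

Let u = w^3. The equation becomes u^2 - 7u - 8 = 0.
Factor: (u + 1)(u - 8) = 0, so u = -1 or u = 8.
w^3 = -1 gives w = -1.
w^3 = 8 gives w = 2.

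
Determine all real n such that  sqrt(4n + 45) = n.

n = 9

Square both sides: 4n + 45 = (n)^2.
Expand and rearrange: n^2 - 4n - 45 = 0.
Solving gives n = 9 or n = -5.
Check each candidate in the original equation:
  n = 9: sqrt(81) = 9, while n = 9 — valid.
  n = -5: sqrt(25) = 5, while n = -5 — extraneous.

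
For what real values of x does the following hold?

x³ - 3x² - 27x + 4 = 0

Possible rational roots are divisors of 4. Testing x = -4 gives 0, so (x + 4) is a factor.
Divide: x³ - 3x² - 27x + 4 = (x + 4)(x² - 7x + 1).
Apply the quadratic formula to x² - 7x + 1 = 0: x = (7 ± √45)/2, i.e. x ≈ 6.8541 or x ≈ 0.1459.

x = -4 or x = 0.1459 or x = 6.8541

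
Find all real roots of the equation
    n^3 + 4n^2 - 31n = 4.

Rearrange: n^3 + 4n^2 - 31n - 4 = 0.
Possible rational roots are divisors of -4. Testing n = 4 gives 0, so (n - 4) is a factor.
Divide: n^3 + 4n^2 - 31n - 4 = (n - 4)(n^2 + 8n + 1).
Apply the quadratic formula to n^2 + 8n + 1 = 0: n = (-8 +/- sqrt(60))/2, i.e. n ~= -0.127 or n ~= -7.873.

n = -7.873 or n = -0.127 or n = 4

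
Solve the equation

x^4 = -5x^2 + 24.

Let u = x^2. The equation becomes u^2 + 5u - 24 = 0.
Factor: (u - 3)(u + 8) = 0, so u = 3 or u = -8.
x^2 = 3 gives x = +/-sqrt(3) ~= +/-1.7321.
x^2 = -8 < 0 has no real solution.

x = -1.7321 or x = 1.7321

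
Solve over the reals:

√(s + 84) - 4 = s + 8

Isolate the radical: √(s + 84) = s + 12.
Square both sides: s + 84 = (s + 12)².
Expand and rearrange: s² + 23s + 60 = 0.
Solving gives s = -3 or s = -20.
Check each candidate in the original equation:
  s = -3: √(81) = 9, while s + 12 = 9 — valid.
  s = -20: √(64) = 8, while s + 12 = -8 — extraneous.

s = -3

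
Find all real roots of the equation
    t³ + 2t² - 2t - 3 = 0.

Possible rational roots are divisors of -3. Testing t = -1 gives 0, so (t + 1) is a factor.
Divide: t³ + 2t² - 2t - 3 = (t + 1)(t² + t - 3).
Apply the quadratic formula to t² + t - 3 = 0: t = (-1 ± √13)/2, i.e. t ≈ 1.3028 or t ≈ -2.3028.

t = -2.3028 or t = -1 or t = 1.3028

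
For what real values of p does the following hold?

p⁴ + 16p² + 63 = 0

Let u = p². The equation becomes u² + 16u + 63 = 0.
Factor: (u + 9)(u + 7) = 0, so u = -9 or u = -7.
p² = -9 < 0 has no real solution.
p² = -7 < 0 has no real solution.

No real solutions.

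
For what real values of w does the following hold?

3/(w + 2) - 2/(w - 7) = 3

Multiply both sides by (w + 2)(w - 7):
3(w - 7) - 2(w + 2) = 3(w + 2)(w - 7).
Expand and collect terms: 3w² - 16w - 17 = 0.
By the quadratic formula, w = (16 ± √460) / 6, so w ≈ 6.2413 or w ≈ -0.9079.
Neither value makes a denominator zero (w ≠ -2, w ≠ 7), so both are valid.

w = -0.9079 or w = 6.2413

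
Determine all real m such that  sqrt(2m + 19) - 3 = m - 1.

Isolate the radical: sqrt(2m + 19) = m + 2.
Square both sides: 2m + 19 = (m + 2)^2.
Expand and rearrange: m^2 + 2m - 15 = 0.
Solving gives m = 3 or m = -5.
Check each candidate in the original equation:
  m = 3: sqrt(25) = 5, while m + 2 = 5 — valid.
  m = -5: sqrt(9) = 3, while m + 2 = -3 — extraneous.

m = 3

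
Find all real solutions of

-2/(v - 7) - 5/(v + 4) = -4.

Multiply both sides by (v - 7)(v + 4):
-2(v + 4) - 5(v - 7) = -4(v - 7)(v + 4).
Expand and collect terms: -4v^2 + 19v + 85 = 0.
By the quadratic formula, v = (-19 +/- sqrt(1721)) / -8, so v ~= -2.8106 or v ~= 7.5606.
Neither value makes a denominator zero (v != 7, v != -4), so both are valid.

v = -2.8106 or v = 7.5606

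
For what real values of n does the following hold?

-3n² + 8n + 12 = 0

Discriminant: (8)² − 4·(-3)·12 = 208.
Quadratic formula: n = (-8 ± √208) / (-6).
So n = 4/3 - 2·√(13)/3 ≈ -1.0704 or n = 4/3 + 2·√(13)/3 ≈ 3.737.

n = -1.0704 or n = 3.737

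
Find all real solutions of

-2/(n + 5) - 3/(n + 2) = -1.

Multiply both sides by (n + 5)(n + 2):
-2(n + 2) - 3(n + 5) = -(n + 5)(n + 2).
Expand and collect terms: -n² - 2n + 9 = 0.
By the quadratic formula, n = (2 ± √40) / -2, so n ≈ -4.1623 or n ≈ 2.1623.
Neither value makes a denominator zero (n ≠ -5, n ≠ -2), so both are valid.

n = -4.1623 or n = 2.1623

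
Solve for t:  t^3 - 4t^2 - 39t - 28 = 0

t = -4 or t = -0.7958 or t = 8.7958

Possible rational roots are divisors of -28. Testing t = -4 gives 0, so (t + 4) is a factor.
Divide: t^3 - 4t^2 - 39t - 28 = (t + 4)(t^2 - 8t - 7).
Apply the quadratic formula to t^2 - 8t - 7 = 0: t = (8 +/- sqrt(92))/2, i.e. t ~= 8.7958 or t ~= -0.7958.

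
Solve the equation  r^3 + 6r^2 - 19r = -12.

r = -8.4244 or r = 1 or r = 1.4244

Rearrange: r^3 + 6r^2 - 19r + 12 = 0.
Possible rational roots are divisors of 12. Testing r = 1 gives 0, so (r - 1) is a factor.
Divide: r^3 + 6r^2 - 19r + 12 = (r - 1)(r^2 + 7r - 12).
Apply the quadratic formula to r^2 + 7r - 12 = 0: r = (-7 +/- sqrt(97))/2, i.e. r ~= 1.4244 or r ~= -8.4244.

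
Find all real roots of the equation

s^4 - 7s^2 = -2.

s = -2.5887 or s = -0.5463 or s = 0.5463 or s = 2.5887

Let u = s^2. The equation becomes u^2 - 7u + 2 = 0.
By the quadratic formula, u = sqrt(41)/2 + 7/2 or u = 7/2 - sqrt(41)/2.
s^2 = sqrt(41)/2 + 7/2 gives s = +/-sqrt(sqrt(41)/2 + 7/2) ~= +/-2.5887.
s^2 = 7/2 - sqrt(41)/2 gives s = +/-sqrt(7/2 - sqrt(41)/2) ~= +/-0.5463.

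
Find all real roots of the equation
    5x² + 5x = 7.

Rearrange to standard form: 5x² + 5x - 7 = 0.
Discriminant: (5)² − 4·5·(-7) = 165.
Quadratic formula: x = (-5 ± √165) / 10.
So x = -1/2 + √(165)/10 ≈ 0.7845 or x = -√(165)/10 - 1/2 ≈ -1.7845.

x = -1.7845 or x = 0.7845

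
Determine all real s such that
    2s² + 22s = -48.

s = -8 or s = -3

Bring every term to one side: 2s² + 22s + 48 = 0.
Factor: 2(s + 3)(s + 8) = 0.
So s = -3 or s = -8.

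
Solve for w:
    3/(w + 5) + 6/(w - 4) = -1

Multiply both sides by (w + 5)(w - 4):
3(w - 4) + 6(w + 5) = -(w + 5)(w - 4).
Expand and collect terms: -w² - 10w + 2 = 0.
By the quadratic formula, w = (10 ± √108) / -2, so w ≈ -10.1962 or w ≈ 0.1962.
Neither value makes a denominator zero (w ≠ -5, w ≠ 4), so both are valid.

w = -10.1962 or w = 0.1962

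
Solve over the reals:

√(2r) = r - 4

Square both sides: 2r = (r - 4)².
Expand and rearrange: r² - 10r + 16 = 0.
Solving gives r = 8 or r = 2.
Check each candidate in the original equation:
  r = 8: √(16) = 4, while r - 4 = 4 — valid.
  r = 2: √(4) = 2, while r - 4 = -2 — extraneous.

r = 8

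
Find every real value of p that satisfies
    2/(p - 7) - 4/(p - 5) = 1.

p = 2.1716 or p = 7.8284

Multiply both sides by (p - 7)(p - 5):
2(p - 5) - 4(p - 7) = (p - 7)(p - 5).
Expand and collect terms: p^2 - 10p + 17 = 0.
By the quadratic formula, p = (10 +/- sqrt(32)) / 2, so p ~= 7.8284 or p ~= 2.1716.
Neither value makes a denominator zero (p != 7, p != 5), so both are valid.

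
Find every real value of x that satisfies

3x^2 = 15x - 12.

Bring every term to one side: 3x^2 - 15x + 12 = 0.
Factor: 3(x - 1)(x - 4) = 0.
So x = 1 or x = 4.

x = 1 or x = 4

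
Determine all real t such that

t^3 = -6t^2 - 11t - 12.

t = -4

Rearrange: t^3 + 6t^2 + 11t + 12 = 0.
Possible rational roots are divisors of 12. Testing t = -4 gives 0, so (t + 4) is a factor.
Divide: t^3 + 6t^2 + 11t + 12 = (t + 4)(t^2 + 2t + 3).
The quadratic t^2 + 2t + 3 has discriminant -8 < 0, so no further real roots.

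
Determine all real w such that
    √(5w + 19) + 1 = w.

Isolate the radical: √(5w + 19) = w - 1.
Square both sides: 5w + 19 = (w - 1)².
Expand and rearrange: w² - 7w - 18 = 0.
Solving gives w = 9 or w = -2.
Check each candidate in the original equation:
  w = 9: √(64) = 8, while w - 1 = 8 — valid.
  w = -2: √(9) = 3, while w - 1 = -3 — extraneous.

w = 9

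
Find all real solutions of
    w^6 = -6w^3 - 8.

Let u = w^3. The equation becomes u^2 + 6u + 8 = 0.
Factor: (u + 2)(u + 4) = 0, so u = -2 or u = -4.
w^3 = -2 gives w = -(2)^(1/3) ~= -1.2599.
w^3 = -4 gives w = -(4)^(1/3) ~= -1.5874.

w = -1.5874 or w = -1.2599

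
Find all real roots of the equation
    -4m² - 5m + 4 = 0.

m = -1.8042 or m = 0.5542

Discriminant: (-5)² − 4·(-4)·4 = 89.
Quadratic formula: m = (5 ± √89) / (-8).
So m = -√(89)/8 - 5/8 ≈ -1.8042 or m = -5/8 + √(89)/8 ≈ 0.5542.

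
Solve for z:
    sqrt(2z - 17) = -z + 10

z = 9

Square both sides: 2z - 17 = (-z + 10)^2.
Expand and rearrange: z^2 - 22z + 117 = 0.
Solving gives z = 13 or z = 9.
Check each candidate in the original equation:
  z = 13: sqrt(9) = 3, while -z + 10 = -3 — extraneous.
  z = 9: sqrt(1) = 1, while -z + 10 = 1 — valid.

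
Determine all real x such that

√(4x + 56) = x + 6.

x = 2

Square both sides: 4x + 56 = (x + 6)².
Expand and rearrange: x² + 8x - 20 = 0.
Solving gives x = 2 or x = -10.
Check each candidate in the original equation:
  x = 2: √(64) = 8, while x + 6 = 8 — valid.
  x = -10: √(16) = 4, while x + 6 = -4 — extraneous.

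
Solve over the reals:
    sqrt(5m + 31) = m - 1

m = 10

Square both sides: 5m + 31 = (m - 1)^2.
Expand and rearrange: m^2 - 7m - 30 = 0.
Solving gives m = 10 or m = -3.
Check each candidate in the original equation:
  m = 10: sqrt(81) = 9, while m - 1 = 9 — valid.
  m = -3: sqrt(16) = 4, while m - 1 = -4 — extraneous.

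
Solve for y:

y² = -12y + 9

y = -12.7082 or y = 0.7082

Rearrange to standard form: y² + 12y - 9 = 0.
Discriminant: (12)² − 4·1·(-9) = 180.
Quadratic formula: y = (-12 ± √180) / 2.
So y = -6 + 3·√(5) ≈ 0.7082 or y = -3·√(5) - 6 ≈ -12.7082.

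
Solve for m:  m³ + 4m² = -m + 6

Rearrange: m³ + 4m² + m - 6 = 0.
Possible rational roots are divisors of -6. Testing m = 1 gives 0, so (m - 1) is a factor.
Divide: m³ + 4m² + m - 6 = (m - 1)(m² + 5m + 6).
Factor the quadratic: m = -2 or m = -3.

m = -3 or m = -2 or m = 1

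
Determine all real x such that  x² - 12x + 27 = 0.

Factor: (x - 9)(x - 3) = 0.
So x = 9 or x = 3.

x = 3 or x = 9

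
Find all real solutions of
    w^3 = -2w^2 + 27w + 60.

Rearrange: w^3 + 2w^2 - 27w - 60 = 0.
Possible rational roots are divisors of -60. Testing w = -5 gives 0, so (w + 5) is a factor.
Divide: w^3 + 2w^2 - 27w - 60 = (w + 5)(w^2 - 3w - 12).
Apply the quadratic formula to w^2 - 3w - 12 = 0: w = (3 +/- sqrt(57))/2, i.e. w ~= 5.2749 or w ~= -2.2749.

w = -5 or w = -2.2749 or w = 5.2749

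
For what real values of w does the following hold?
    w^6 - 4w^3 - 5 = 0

Let u = w^3. The equation becomes u^2 - 4u - 5 = 0.
Factor: (u + 1)(u - 5) = 0, so u = -1 or u = 5.
w^3 = -1 gives w = -1.
w^3 = 5 gives w = (5)^(1/3) ~= 1.71.

w = -1 or w = 1.71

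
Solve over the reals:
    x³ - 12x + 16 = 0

x = -4 or x = 2

Possible rational roots are divisors of 16. Testing x = -4 gives 0, so (x + 4) is a factor.
Divide: x³ - 12x + 16 = (x + 4)(x² - 4x + 4).
The quadratic has the repeated root x = 2.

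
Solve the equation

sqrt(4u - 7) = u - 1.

u = 2 or u = 4

Square both sides: 4u - 7 = (u - 1)^2.
Expand and rearrange: u^2 - 6u + 8 = 0.
Solving gives u = 4 or u = 2.
Check each candidate in the original equation:
  u = 4: sqrt(9) = 3, while u - 1 = 3 — valid.
  u = 2: sqrt(1) = 1, while u - 1 = 1 — valid.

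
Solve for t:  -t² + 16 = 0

Factor: -1(t + 4)(t - 4) = 0.
So t = -4 or t = 4.

t = -4 or t = 4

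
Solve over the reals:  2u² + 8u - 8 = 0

Discriminant: (8)² − 4·2·(-8) = 128.
Quadratic formula: u = (-8 ± √128) / 4.
So u = -2 + 2·√(2) ≈ 0.8284 or u = -2·√(2) - 2 ≈ -4.8284.

u = -4.8284 or u = 0.8284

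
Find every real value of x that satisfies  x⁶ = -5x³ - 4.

Let u = x³. The equation becomes u² + 5u + 4 = 0.
Factor: (u + 4)(u + 1) = 0, so u = -4 or u = -1.
x³ = -4 gives x = -∛(4) ≈ -1.5874.
x³ = -1 gives x = -1.

x = -1.5874 or x = -1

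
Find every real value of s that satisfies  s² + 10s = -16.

Bring every term to one side: s² + 10s + 16 = 0.
Factor: (s + 2)(s + 8) = 0.
So s = -2 or s = -8.

s = -8 or s = -2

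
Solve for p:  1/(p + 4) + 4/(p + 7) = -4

Multiply both sides by (p + 4)(p + 7):
(p + 7) + 4(p + 4) = -4(p + 4)(p + 7).
Expand and collect terms: -4p² - 49p - 135 = 0.
By the quadratic formula, p = (49 ± √241) / -8, so p ≈ -8.0655 or p ≈ -4.1845.
Neither value makes a denominator zero (p ≠ -4, p ≠ -7), so both are valid.

p = -8.0655 or p = -4.1845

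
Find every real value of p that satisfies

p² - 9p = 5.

p = -0.5249 or p = 9.5249

Rearrange to standard form: p² - 9p - 5 = 0.
Discriminant: (-9)² − 4·1·(-5) = 101.
Quadratic formula: p = (9 ± √101) / 2.
So p = 9/2 + √(101)/2 ≈ 9.5249 or p = 9/2 - √(101)/2 ≈ -0.5249.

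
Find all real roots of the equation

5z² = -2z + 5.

z = -1.2198 or z = 0.8198

Rearrange to standard form: 5z² + 2z - 5 = 0.
Discriminant: (2)² − 4·5·(-5) = 104.
Quadratic formula: z = (-2 ± √104) / 10.
So z = -1/5 + √(26)/5 ≈ 0.8198 or z = -√(26)/5 - 1/5 ≈ -1.2198.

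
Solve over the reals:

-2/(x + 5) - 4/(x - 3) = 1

x = -8.1231 or x = 0.1231

Multiply both sides by (x + 5)(x - 3):
-2(x - 3) - 4(x + 5) = (x + 5)(x - 3).
Expand and collect terms: x² + 8x - 1 = 0.
By the quadratic formula, x = (-8 ± √68) / 2, so x ≈ 0.1231 or x ≈ -8.1231.
Neither value makes a denominator zero (x ≠ -5, x ≠ 3), so both are valid.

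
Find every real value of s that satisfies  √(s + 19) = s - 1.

s = 6

Square both sides: s + 19 = (s - 1)².
Expand and rearrange: s² - 3s - 18 = 0.
Solving gives s = 6 or s = -3.
Check each candidate in the original equation:
  s = 6: √(25) = 5, while s - 1 = 5 — valid.
  s = -3: √(16) = 4, while s - 1 = -4 — extraneous.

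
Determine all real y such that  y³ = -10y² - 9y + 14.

Rearrange: y³ + 10y² + 9y - 14 = 0.
Possible rational roots are divisors of -14. Testing y = -2 gives 0, so (y + 2) is a factor.
Divide: y³ + 10y² + 9y - 14 = (y + 2)(y² + 8y - 7).
Apply the quadratic formula to y² + 8y - 7 = 0: y = (-8 ± √92)/2, i.e. y ≈ 0.7958 or y ≈ -8.7958.

y = -8.7958 or y = -2 or y = 0.7958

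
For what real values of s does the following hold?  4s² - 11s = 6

Rearrange to standard form: 4s² - 11s - 6 = 0.
Discriminant: (-11)² − 4·4·(-6) = 217.
Quadratic formula: s = (11 ± √217) / 8.
So s = 11/8 + √(217)/8 ≈ 3.2164 or s = 11/8 - √(217)/8 ≈ -0.4664.

s = -0.4664 or s = 3.2164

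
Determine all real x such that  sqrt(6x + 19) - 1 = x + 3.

x = -3 or x = 1

Isolate the radical: sqrt(6x + 19) = x + 4.
Square both sides: 6x + 19 = (x + 4)^2.
Expand and rearrange: x^2 + 2x - 3 = 0.
Solving gives x = 1 or x = -3.
Check each candidate in the original equation:
  x = 1: sqrt(25) = 5, while x + 4 = 5 — valid.
  x = -3: sqrt(1) = 1, while x + 4 = 1 — valid.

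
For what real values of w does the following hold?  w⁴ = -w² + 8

w = -1.5402 or w = 1.5402

Let u = w². The equation becomes u² + u - 8 = 0.
By the quadratic formula, u = -1/2 + √(33)/2 or u = -√(33)/2 - 1/2.
w² = -1/2 + √(33)/2 gives w = ±√(-1/2 + √(33)/2) ≈ ±1.5402.
w² = -√(33)/2 - 1/2 < 0 has no real solution.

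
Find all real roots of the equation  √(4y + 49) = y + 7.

Square both sides: 4y + 49 = (y + 7)².
Expand and rearrange: y² + 10y = 0.
Solving gives y = 0 or y = -10.
Check each candidate in the original equation:
  y = 0: √(49) = 7, while y + 7 = 7 — valid.
  y = -10: √(9) = 3, while y + 7 = -3 — extraneous.

y = 0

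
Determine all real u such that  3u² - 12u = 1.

Rearrange to standard form: 3u² - 12u - 1 = 0.
Discriminant: (-12)² − 4·3·(-1) = 156.
Quadratic formula: u = (12 ± √156) / 6.
So u = 2 + √(39)/3 ≈ 4.0817 or u = 2 - √(39)/3 ≈ -0.0817.

u = -0.0817 or u = 4.0817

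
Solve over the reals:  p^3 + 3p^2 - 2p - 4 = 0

Possible rational roots are divisors of -4. Testing p = -1 gives 0, so (p + 1) is a factor.
Divide: p^3 + 3p^2 - 2p - 4 = (p + 1)(p^2 + 2p - 4).
Apply the quadratic formula to p^2 + 2p - 4 = 0: p = (-2 +/- sqrt(20))/2, i.e. p ~= 1.2361 or p ~= -3.2361.

p = -3.2361 or p = -1 or p = 1.2361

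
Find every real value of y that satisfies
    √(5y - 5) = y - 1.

Square both sides: 5y - 5 = (y - 1)².
Expand and rearrange: y² - 7y + 6 = 0.
Solving gives y = 6 or y = 1.
Check each candidate in the original equation:
  y = 6: √(25) = 5, while y - 1 = 5 — valid.
  y = 1: √(0) = 0, while y - 1 = 0 — valid.

y = 1 or y = 6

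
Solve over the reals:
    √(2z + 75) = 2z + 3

Square both sides: 2z + 75 = (2z + 3)².
Expand and rearrange: 4z² + 10z - 66 = 0.
Solving gives z = 3 or z = -5.5.
Check each candidate in the original equation:
  z = 3: √(81) = 9, while 2z + 3 = 9 — valid.
  z = -5.5: √(64) = 8, while 2z + 3 = -8 — extraneous.

z = 3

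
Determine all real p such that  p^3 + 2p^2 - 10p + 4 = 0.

p = -4.4495 or p = 0.4495 or p = 2

Possible rational roots are divisors of 4. Testing p = 2 gives 0, so (p - 2) is a factor.
Divide: p^3 + 2p^2 - 10p + 4 = (p - 2)(p^2 + 4p - 2).
Apply the quadratic formula to p^2 + 4p - 2 = 0: p = (-4 +/- sqrt(24))/2, i.e. p ~= 0.4495 or p ~= -4.4495.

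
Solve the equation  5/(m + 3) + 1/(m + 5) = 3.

m = -4.8257 or m = -1.1743

Multiply both sides by (m + 3)(m + 5):
5(m + 5) + (m + 3) = 3(m + 3)(m + 5).
Expand and collect terms: 3m² + 18m + 17 = 0.
By the quadratic formula, m = (-18 ± √120) / 6, so m ≈ -1.1743 or m ≈ -4.8257.
Neither value makes a denominator zero (m ≠ -3, m ≠ -5), so both are valid.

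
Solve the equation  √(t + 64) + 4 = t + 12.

t = 0

Isolate the radical: √(t + 64) = t + 8.
Square both sides: t + 64 = (t + 8)².
Expand and rearrange: t² + 15t = 0.
Solving gives t = 0 or t = -15.
Check each candidate in the original equation:
  t = 0: √(64) = 8, while t + 8 = 8 — valid.
  t = -15: √(49) = 7, while t + 8 = -7 — extraneous.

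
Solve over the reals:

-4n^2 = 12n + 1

n = -2.9142 or n = -0.0858

Rearrange to standard form: -4n^2 - 12n - 1 = 0.
Discriminant: (-12)^2 - 4*(-4)*(-1) = 128.
Quadratic formula: n = (12 +/- sqrt(128)) / (-8).
So n = -3/2 - sqrt(2) ~= -2.9142 or n = -3/2 + sqrt(2) ~= -0.0858.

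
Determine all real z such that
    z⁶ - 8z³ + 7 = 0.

Let u = z³. The equation becomes u² - 8u + 7 = 0.
Factor: (u - 7)(u - 1) = 0, so u = 7 or u = 1.
z³ = 7 gives z = ∛(7) ≈ 1.9129.
z³ = 1 gives z = 1.

z = 1 or z = 1.9129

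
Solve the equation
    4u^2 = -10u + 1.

u = -2.5963 or u = 0.0963

Rearrange to standard form: 4u^2 + 10u - 1 = 0.
Discriminant: (10)^2 - 4*4*(-1) = 116.
Quadratic formula: u = (-10 +/- sqrt(116)) / 8.
So u = -5/4 + sqrt(29)/4 ~= 0.0963 or u = -sqrt(29)/4 - 5/4 ~= -2.5963.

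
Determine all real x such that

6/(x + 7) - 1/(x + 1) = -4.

Multiply both sides by (x + 7)(x + 1):
6(x + 1) - (x + 7) = -4(x + 7)(x + 1).
Expand and collect terms: -4x^2 - 37x - 27 = 0.
By the quadratic formula, x = (37 +/- sqrt(937)) / -8, so x ~= -8.4513 or x ~= -0.7987.
Neither value makes a denominator zero (x != -7, x != -1), so both are valid.

x = -8.4513 or x = -0.7987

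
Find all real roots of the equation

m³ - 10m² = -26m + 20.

Rearrange: m³ - 10m² + 26m - 20 = 0.
Possible rational roots are divisors of -20. Testing m = 2 gives 0, so (m - 2) is a factor.
Divide: m³ - 10m² + 26m - 20 = (m - 2)(m² - 8m + 10).
Apply the quadratic formula to m² - 8m + 10 = 0: m = (8 ± √24)/2, i.e. m ≈ 6.4495 or m ≈ 1.5505.

m = 1.5505 or m = 2 or m = 6.4495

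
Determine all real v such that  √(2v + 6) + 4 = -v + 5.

v = -1

Isolate the radical: √(2v + 6) = -v + 1.
Square both sides: 2v + 6 = (-v + 1)².
Expand and rearrange: v² - 4v - 5 = 0.
Solving gives v = 5 or v = -1.
Check each candidate in the original equation:
  v = 5: √(16) = 4, while -v + 1 = -4 — extraneous.
  v = -1: √(4) = 2, while -v + 1 = 2 — valid.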